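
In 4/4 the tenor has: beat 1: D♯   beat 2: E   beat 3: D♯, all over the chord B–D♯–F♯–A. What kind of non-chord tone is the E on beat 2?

The harmony at that moment is B dominant seventh chord (B, D♯, F♯, A); E is not a chord tone.
It is approached by step up from D♯ and left by step down to D♯.
Step away and step back to the same note — a neighbor tone (upper neighbor).

Upper neighbor tone.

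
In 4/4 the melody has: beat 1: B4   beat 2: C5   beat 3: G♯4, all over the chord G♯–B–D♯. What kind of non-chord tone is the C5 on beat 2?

The harmony at that moment is G♯ minor triad (G♯, B, D♯); C5 is not a chord tone.
It is approached by step up from B4 and left by leap down to G♯4.
Step in, leap out, on a weak beat — an escape tone.

Escape tone.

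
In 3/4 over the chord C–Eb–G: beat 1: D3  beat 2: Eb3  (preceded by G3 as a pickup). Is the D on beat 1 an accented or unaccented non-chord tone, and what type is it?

Accented appoggiatura.

The harmony at that moment is C minor triad (C, Eb, G); D3 is not a chord tone.
It is approached by leap down from G3 and left by step up to Eb3.
Leap in, step out — an appoggiatura.
It falls on the downbeat, so it is accented.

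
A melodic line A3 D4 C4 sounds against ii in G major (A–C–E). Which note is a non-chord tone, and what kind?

D4 is an appoggiatura.

The harmony at that moment is A minor triad (A, C, E); D4 is not a chord tone.
It is approached by leap up from A3 and left by step down to C4.
Leap in, step out — an appoggiatura.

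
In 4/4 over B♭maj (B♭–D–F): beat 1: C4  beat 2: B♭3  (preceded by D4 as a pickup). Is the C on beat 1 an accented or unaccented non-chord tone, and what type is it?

The harmony at that moment is B♭ major triad (B♭, D, F); C4 is not a chord tone.
It is approached by step down from D4 and left by step down to B♭3.
Step in, step out in the same direction — a passing tone.
It falls on the downbeat, so it is accented.

Accented passing tone.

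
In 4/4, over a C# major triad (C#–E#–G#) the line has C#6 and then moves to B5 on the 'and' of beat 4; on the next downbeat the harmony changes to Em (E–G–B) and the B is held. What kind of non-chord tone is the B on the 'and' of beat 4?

Anticipation.

The harmony at that moment is C# major triad (C#, E#, G#); B5 is not a chord tone.
It is approached by step down from C#6 and then sustained as the same pitch into the next harmony.
Arriving early and becoming a chord tone when the harmony changes — an anticipation.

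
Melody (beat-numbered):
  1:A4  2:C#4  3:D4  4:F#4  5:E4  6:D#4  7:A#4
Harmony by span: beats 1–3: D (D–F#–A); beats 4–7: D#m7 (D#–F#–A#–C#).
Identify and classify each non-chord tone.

C#4 (beat 2) — appoggiatura; E4 (beat 5) — passing tone.

The harmony at that moment is D major triad (D, F#, A); C#4 is not a chord tone.
It is approached by leap down from A4 and left by step up to D4.
Leap in, step out — an appoggiatura.
The harmony at that moment is D# minor seventh chord (D#, F#, A#, C#); E4 is not a chord tone.
It is approached by step down from F#4 and left by step down to D#4.
Step in, step out in the same direction — a passing tone.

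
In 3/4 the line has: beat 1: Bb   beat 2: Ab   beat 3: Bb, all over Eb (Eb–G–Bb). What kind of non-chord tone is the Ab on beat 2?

Lower neighbor tone.

The harmony at that moment is Eb major triad (Eb, G, Bb); Ab is not a chord tone.
It is approached by step down from Bb and left by step up to Bb.
Step away and step back to the same note — a neighbor tone (lower neighbor).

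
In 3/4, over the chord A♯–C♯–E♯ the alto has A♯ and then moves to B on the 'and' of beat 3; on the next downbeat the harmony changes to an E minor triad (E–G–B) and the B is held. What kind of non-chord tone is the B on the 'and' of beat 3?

Anticipation.

The harmony at that moment is A♯ minor triad (A♯, C♯, E♯); B is not a chord tone.
It is approached by step up from A♯ and then sustained as the same pitch into the next harmony.
Arriving early and becoming a chord tone when the harmony changes — an anticipation.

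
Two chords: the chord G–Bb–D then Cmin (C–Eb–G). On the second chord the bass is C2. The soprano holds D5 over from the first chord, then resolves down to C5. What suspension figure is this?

9–8 suspension.

At the second chord the bass is C2. The suspended D5 lies a ninth above the bass; after resolving down by step to C5, the interval above the bass becomes an octave.
Suspension figures are named by those two intervals: 9–8.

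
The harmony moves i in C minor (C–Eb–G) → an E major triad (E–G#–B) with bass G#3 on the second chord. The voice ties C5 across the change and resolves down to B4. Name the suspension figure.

At the second chord the bass is G#3. The suspended C5 lies a fourth above the bass; after resolving down by step to B4, the interval above the bass becomes a third.
Suspension figures are named by those two intervals: 4–3.

4–3 suspension.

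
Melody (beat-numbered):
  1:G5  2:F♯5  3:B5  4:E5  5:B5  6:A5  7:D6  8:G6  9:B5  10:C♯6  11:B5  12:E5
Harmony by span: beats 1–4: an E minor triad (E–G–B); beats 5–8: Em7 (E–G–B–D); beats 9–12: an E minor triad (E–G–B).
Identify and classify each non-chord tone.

F♯5 (beat 2) — escape tone; A5 (beat 6) — escape tone; C♯6 (beat 10) — neighbor tone.

The harmony at that moment is E minor triad (E, G, B); F♯5 is not a chord tone.
It is approached by step down from G5 and left by leap up to B5.
Step in, leap out — an escape tone.
The harmony at that moment is E minor seventh chord (E, G, B, D); A5 is not a chord tone.
It is approached by step down from B5 and left by leap up to D6.
Step in, leap out — an escape tone.
The harmony at that moment is E minor triad (E, G, B); C♯6 is not a chord tone.
It is approached by step up from B5 and left by step down to B5.
Step away and step back to the same note — a neighbor tone (upper neighbor).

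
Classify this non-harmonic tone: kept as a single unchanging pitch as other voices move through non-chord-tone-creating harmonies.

Pedal tone.

Approach: none. Departure: none — a single pitch is sustained while the chords change around it, passing through harmonies that do not contain it.
No melodic motion at all; the dissonance is created entirely by the moving harmonies against the stationary note — a pedal tone (pedal point).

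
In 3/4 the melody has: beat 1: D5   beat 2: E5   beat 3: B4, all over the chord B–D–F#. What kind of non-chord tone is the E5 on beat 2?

Escape tone.

The harmony at that moment is B minor triad (B, D, F#); E5 is not a chord tone.
It is approached by step up from D5 and left by leap down to B4.
Step in, leap out, on a weak beat — an escape tone.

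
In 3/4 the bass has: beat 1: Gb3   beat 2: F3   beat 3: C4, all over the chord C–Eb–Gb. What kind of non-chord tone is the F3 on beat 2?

Escape tone.

The harmony at that moment is C diminished triad (C, Eb, Gb); F3 is not a chord tone.
It is approached by step down from Gb3 and left by leap up to C4.
Step in, leap out, on a weak beat — an escape tone.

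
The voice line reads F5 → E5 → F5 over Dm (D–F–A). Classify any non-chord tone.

The harmony at that moment is D minor triad (D, F, A); E5 is not a chord tone.
It is approached by step down from F5 and left by step up to F5.
Step away and step back to the same note — a neighbor tone (lower neighbor).

E5 is a neighbor tone.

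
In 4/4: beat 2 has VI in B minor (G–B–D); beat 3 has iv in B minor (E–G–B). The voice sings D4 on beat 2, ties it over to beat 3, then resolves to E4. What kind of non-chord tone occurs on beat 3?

The harmony at that moment is E minor triad (E, G, B); D4 is not a chord tone.
It is held over (the same pitch as the preceding D4) and left by step up to E4.
Held over from the previous chord and resolving up by step — a retardation.

Retardation.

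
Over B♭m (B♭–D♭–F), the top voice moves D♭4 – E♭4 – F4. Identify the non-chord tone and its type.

The harmony at that moment is B♭ minor triad (B♭, D♭, F); E♭4 is not a chord tone.
It is approached by step up from D♭4 and left by step up to F4.
Step in, step out in the same direction — a passing tone.

E♭4 is a passing tone.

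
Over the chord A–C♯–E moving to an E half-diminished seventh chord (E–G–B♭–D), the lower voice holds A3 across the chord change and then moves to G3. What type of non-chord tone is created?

The harmony at that moment is E half-diminished seventh chord (E, G, B♭, D); A3 is not a chord tone.
It is held over (the same pitch as the preceding A3) and left by step down to G3.
Held over from the previous chord and resolving down by step — a suspension.

A3 is a suspension.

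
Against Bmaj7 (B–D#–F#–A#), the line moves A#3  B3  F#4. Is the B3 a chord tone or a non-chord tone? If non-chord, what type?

Chord tone (the root of B major seventh chord).

B major seventh chord contains B, D#, F#, A#; B is the root, so it is a chord tone.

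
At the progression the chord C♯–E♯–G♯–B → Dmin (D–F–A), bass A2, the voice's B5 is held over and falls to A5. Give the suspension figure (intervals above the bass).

9–8 suspension.

At the second chord the bass is A2. The suspended B5 lies a ninth above the bass; after resolving down by step to A5, the interval above the bass becomes an octave.
Suspension figures are named by those two intervals: 9–8.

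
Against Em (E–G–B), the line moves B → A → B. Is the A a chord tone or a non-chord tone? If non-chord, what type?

Non-chord tone — a neighbor tone.

The harmony at that moment is E minor triad (E, G, B); A is not a chord tone.
It is approached by step down from B and left by step up to B.
Step away and step back to the same note — a neighbor tone (lower neighbor).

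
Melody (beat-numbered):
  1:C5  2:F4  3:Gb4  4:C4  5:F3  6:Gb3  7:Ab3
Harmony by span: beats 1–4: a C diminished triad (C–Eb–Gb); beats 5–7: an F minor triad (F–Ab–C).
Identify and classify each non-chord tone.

F4 (beat 2) — appoggiatura; Gb3 (beat 6) — passing tone.

The harmony at that moment is C diminished triad (C, Eb, Gb); F4 is not a chord tone.
It is approached by leap down from C5 and left by step up to Gb4.
Leap in, step out — an appoggiatura.
The harmony at that moment is F minor triad (F, Ab, C); Gb3 is not a chord tone.
It is approached by step up from F3 and left by step up to Ab3.
Step in, step out in the same direction — a passing tone.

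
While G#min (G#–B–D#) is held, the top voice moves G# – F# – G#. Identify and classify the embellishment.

The harmony at that moment is G# minor triad (G#, B, D#); F# is not a chord tone.
It is approached by step down from G# and left by step up to G#.
Step away and step back to the same note — a neighbor tone (lower neighbor).

F# is a neighbor tone.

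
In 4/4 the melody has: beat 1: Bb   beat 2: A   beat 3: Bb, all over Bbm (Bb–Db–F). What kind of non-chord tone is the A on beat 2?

Lower neighbor tone.

The harmony at that moment is Bb minor triad (Bb, Db, F); A is not a chord tone.
It is approached by step down from Bb and left by step up to Bb.
Step away and step back to the same note — a neighbor tone (lower neighbor).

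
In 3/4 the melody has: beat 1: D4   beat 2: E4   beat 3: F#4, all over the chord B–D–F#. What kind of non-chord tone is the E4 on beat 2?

The harmony at that moment is B minor triad (B, D, F#); E4 is not a chord tone.
It is approached by step up from D4 and left by step up to F#4.
Step in, step out in the same direction — a passing tone.

Passing tone.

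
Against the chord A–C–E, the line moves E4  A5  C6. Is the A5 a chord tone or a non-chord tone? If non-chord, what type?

A minor triad contains A, C, E; A is the root, so it is a chord tone.

Chord tone (the root of A minor triad).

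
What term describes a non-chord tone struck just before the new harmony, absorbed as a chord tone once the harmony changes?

Anticipation.

Approach: ahead of the chord change (typically by step), so it is dissonant against the current harmony. Departure: none — the same pitch is restated or held and is a chord tone of the new harmony.
Dissonant first, consonant once the harmony catches up: the note simply arrives early — an anticipation. (The reverse timing, consonant first and dissonant after the change, would be a suspension or retardation.)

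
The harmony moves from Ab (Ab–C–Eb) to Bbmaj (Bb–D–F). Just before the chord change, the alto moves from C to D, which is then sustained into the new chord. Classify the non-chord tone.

The harmony at that moment is Ab major triad (Ab, C, Eb); D is not a chord tone.
It is approached by step up from C and then sustained as the same pitch into the next harmony.
Arriving early and becoming a chord tone when the harmony changes — an anticipation.

D is an anticipation.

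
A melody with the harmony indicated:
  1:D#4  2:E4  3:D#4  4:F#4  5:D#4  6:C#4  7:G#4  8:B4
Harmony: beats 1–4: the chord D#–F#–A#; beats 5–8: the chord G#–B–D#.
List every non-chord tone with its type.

E4 (beat 2) — neighbor tone; C#4 (beat 6) — escape tone.

The harmony at that moment is D# minor triad (D#, F#, A#); E4 is not a chord tone.
It is approached by step up from D#4 and left by step down to D#4.
Step away and step back to the same note — a neighbor tone (upper neighbor).
The harmony at that moment is G# minor triad (G#, B, D#); C#4 is not a chord tone.
It is approached by step down from D#4 and left by leap up to G#4.
Step in, leap out — an escape tone.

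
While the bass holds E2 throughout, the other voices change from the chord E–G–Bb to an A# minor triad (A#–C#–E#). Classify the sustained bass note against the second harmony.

Pedal tone (pedal point).

The harmony at that moment is A# minor triad (A#, C#, E#); E2 is not a chord tone.
It is held over (the same pitch as the preceding E2) and then sustained as the same pitch into the next harmony.
Sustained through a change of harmony — a pedal tone.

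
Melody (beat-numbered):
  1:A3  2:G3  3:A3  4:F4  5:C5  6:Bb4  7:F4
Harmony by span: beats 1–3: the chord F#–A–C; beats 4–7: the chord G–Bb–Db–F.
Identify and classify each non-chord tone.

G3 (beat 2) — neighbor tone; C5 (beat 5) — appoggiatura.

The harmony at that moment is F# diminished triad (F#, A, C); G3 is not a chord tone.
It is approached by step down from A3 and left by step up to A3.
Step away and step back to the same note — a neighbor tone (lower neighbor).
The harmony at that moment is G half-diminished seventh chord (G, Bb, Db, F); C5 is not a chord tone.
It is approached by leap up from F4 and left by step down to Bb4.
Leap in, step out — an appoggiatura.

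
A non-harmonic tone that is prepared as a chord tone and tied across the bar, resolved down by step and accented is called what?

Suspension.

Approach: by preparation — the pitch is first a chord tone, then held (tied or repeated) while the harmony changes under it. Departure: down by step. Metric position: strong.
A prepared dissonance that resolves downward by step — a suspension. (The same figure resolving upward would be a retardation.)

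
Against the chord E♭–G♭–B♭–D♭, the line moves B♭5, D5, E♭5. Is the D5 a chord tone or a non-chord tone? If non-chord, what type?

The harmony at that moment is E♭ minor seventh chord (E♭, G♭, B♭, D♭); D5 is not a chord tone.
It is approached by leap down from B♭5 and left by step up to E♭5.
Leap in, step out — an appoggiatura.

Non-chord tone — an appoggiatura.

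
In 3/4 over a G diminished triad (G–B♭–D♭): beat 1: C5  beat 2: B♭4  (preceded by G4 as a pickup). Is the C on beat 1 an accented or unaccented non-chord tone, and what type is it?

Accented appoggiatura.

The harmony at that moment is G diminished triad (G, B♭, D♭); C5 is not a chord tone.
It is approached by leap up from G4 and left by step down to B♭4.
Leap in, step out — an appoggiatura.
It falls on the downbeat, so it is accented.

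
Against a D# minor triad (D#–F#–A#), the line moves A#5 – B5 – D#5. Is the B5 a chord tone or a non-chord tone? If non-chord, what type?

Non-chord tone — an escape tone.

The harmony at that moment is D# minor triad (D#, F#, A#); B5 is not a chord tone.
It is approached by step up from A#5 and left by leap down to D#5.
Step in, leap out — an escape tone.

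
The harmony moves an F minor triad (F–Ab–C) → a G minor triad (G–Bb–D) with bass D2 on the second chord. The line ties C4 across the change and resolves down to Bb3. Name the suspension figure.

7–6 suspension.

At the second chord the bass is D2. The suspended C4 lies a seventh above the bass; after resolving down by step to Bb3, the interval above the bass becomes a sixth.
Suspension figures are named by those two intervals: 7–6.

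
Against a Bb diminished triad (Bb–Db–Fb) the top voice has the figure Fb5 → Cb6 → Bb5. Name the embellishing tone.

The harmony at that moment is Bb diminished triad (Bb, Db, Fb); Cb6 is not a chord tone.
It is approached by leap up from Fb5 and left by step down to Bb5.
Leap in, step out — an appoggiatura.

Cb6 is an appoggiatura.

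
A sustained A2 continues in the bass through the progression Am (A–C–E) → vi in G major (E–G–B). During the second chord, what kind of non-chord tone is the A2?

Pedal tone (pedal point).

The harmony at that moment is E minor triad (E, G, B); A2 is not a chord tone.
It is held over (the same pitch as the preceding A2) and then sustained as the same pitch into the next harmony.
Sustained through a change of harmony — a pedal tone.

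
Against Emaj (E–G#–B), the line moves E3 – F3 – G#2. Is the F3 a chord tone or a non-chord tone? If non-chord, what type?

The harmony at that moment is E major triad (E, G#, B); F3 is not a chord tone.
It is approached by step up from E3 and left by leap down to G#2.
Step in, leap out — an escape tone.

Non-chord tone — an escape tone.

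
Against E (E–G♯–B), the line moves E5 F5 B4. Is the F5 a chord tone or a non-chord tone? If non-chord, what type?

The harmony at that moment is E major triad (E, G♯, B); F5 is not a chord tone.
It is approached by step up from E5 and left by leap down to B4.
Step in, leap out — an escape tone.

Non-chord tone — an escape tone.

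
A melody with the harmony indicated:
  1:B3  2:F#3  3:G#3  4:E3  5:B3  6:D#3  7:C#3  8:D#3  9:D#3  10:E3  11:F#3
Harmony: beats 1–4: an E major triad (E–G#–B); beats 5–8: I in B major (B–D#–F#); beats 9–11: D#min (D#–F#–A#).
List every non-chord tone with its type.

F#3 (beat 2) — appoggiatura; C#3 (beat 7) — neighbor tone; E3 (beat 10) — passing tone.

The harmony at that moment is E major triad (E, G#, B); F#3 is not a chord tone.
It is approached by leap down from B3 and left by step up to G#3.
Leap in, step out — an appoggiatura.
The harmony at that moment is B major triad (B, D#, F#); C#3 is not a chord tone.
It is approached by step down from D#3 and left by step up to D#3.
Step away and step back to the same note — a neighbor tone (lower neighbor).
The harmony at that moment is D# minor triad (D#, F#, A#); E3 is not a chord tone.
It is approached by step up from D#3 and left by step up to F#3.
Step in, step out in the same direction — a passing tone.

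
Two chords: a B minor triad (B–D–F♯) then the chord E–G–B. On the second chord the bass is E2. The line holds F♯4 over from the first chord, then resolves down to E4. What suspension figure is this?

At the second chord the bass is E2. The suspended F♯4 lies a ninth above the bass; after resolving down by step to E4, the interval above the bass becomes an octave.
Suspension figures are named by those two intervals: 9–8.

9–8 suspension.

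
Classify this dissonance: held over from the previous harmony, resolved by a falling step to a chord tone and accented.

Approach: by preparation — the pitch is first a chord tone, then held (tied or repeated) while the harmony changes under it. Departure: down by step. Metric position: strong.
A prepared dissonance that resolves downward by step — a suspension. (The same figure resolving upward would be a retardation.)

Suspension.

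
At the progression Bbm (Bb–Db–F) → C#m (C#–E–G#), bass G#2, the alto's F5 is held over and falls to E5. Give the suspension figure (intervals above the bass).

At the second chord the bass is G#2. The suspended F5 lies a seventh above the bass; after resolving down by step to E5, the interval above the bass becomes a sixth.
Suspension figures are named by those two intervals: 7–6.

7–6 suspension.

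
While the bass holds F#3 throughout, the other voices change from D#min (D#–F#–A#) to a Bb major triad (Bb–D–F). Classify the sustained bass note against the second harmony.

Pedal tone (pedal point).

The harmony at that moment is Bb major triad (Bb, D, F); F#3 is not a chord tone.
It is held over (the same pitch as the preceding F#3) and then sustained as the same pitch into the next harmony.
Sustained through a change of harmony — a pedal tone.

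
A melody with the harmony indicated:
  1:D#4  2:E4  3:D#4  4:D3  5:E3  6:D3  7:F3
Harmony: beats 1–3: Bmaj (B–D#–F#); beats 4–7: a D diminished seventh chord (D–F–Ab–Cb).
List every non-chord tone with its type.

The harmony at that moment is B major triad (B, D#, F#); E4 is not a chord tone.
It is approached by step up from D#4 and left by step down to D#4.
Step away and step back to the same note — a neighbor tone (upper neighbor).
The harmony at that moment is D diminished seventh chord (D, F, Ab, Cb); E3 is not a chord tone.
It is approached by step up from D3 and left by step down to D3.
Step away and step back to the same note — a neighbor tone (upper neighbor).

E4 (beat 2) — neighbor tone; E3 (beat 5) — neighbor tone.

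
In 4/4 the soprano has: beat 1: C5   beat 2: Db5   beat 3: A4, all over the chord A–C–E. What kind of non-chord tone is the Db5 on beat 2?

The harmony at that moment is A minor triad (A, C, E); Db5 is not a chord tone.
It is approached by step up from C5 and left by leap down to A4.
Step in, leap out, on a weak beat — an escape tone.

Escape tone.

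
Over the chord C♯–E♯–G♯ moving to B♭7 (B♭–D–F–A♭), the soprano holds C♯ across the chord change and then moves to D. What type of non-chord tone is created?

C♯ is a retardation.

The harmony at that moment is B♭ dominant seventh chord (B♭, D, F, A♭); C♯ is not a chord tone.
It is held over (the same pitch as the preceding C♯) and left by step up to D.
Held over from the previous chord and resolving up by step — a retardation.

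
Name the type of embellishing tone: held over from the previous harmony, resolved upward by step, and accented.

Approach: by preparation — the pitch is first a chord tone, then held (tied or repeated) while the harmony changes under it. Departure: up by step. Metric position: strong.
A prepared dissonance that resolves upward by step — a retardation. (The same figure resolving downward would be a suspension.)

Retardation.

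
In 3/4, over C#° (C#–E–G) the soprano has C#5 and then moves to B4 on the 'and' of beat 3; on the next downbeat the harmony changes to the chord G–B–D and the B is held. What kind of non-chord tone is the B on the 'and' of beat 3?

The harmony at that moment is C# diminished triad (C#, E, G); B4 is not a chord tone.
It is approached by step down from C#5 and then sustained as the same pitch into the next harmony.
Arriving early and becoming a chord tone when the harmony changes — an anticipation.

Anticipation.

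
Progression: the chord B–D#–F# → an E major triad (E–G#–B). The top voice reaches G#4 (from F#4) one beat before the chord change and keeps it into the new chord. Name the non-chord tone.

G#4 is an anticipation.

The harmony at that moment is B major triad (B, D#, F#); G#4 is not a chord tone.
It is approached by step up from F#4 and then sustained as the same pitch into the next harmony.
Arriving early and becoming a chord tone when the harmony changes — an anticipation.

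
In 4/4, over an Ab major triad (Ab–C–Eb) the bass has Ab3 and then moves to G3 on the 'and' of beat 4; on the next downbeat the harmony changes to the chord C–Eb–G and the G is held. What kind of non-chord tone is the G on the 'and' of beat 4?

Anticipation.

The harmony at that moment is Ab major triad (Ab, C, Eb); G3 is not a chord tone.
It is approached by step down from Ab3 and then sustained as the same pitch into the next harmony.
Arriving early and becoming a chord tone when the harmony changes — an anticipation.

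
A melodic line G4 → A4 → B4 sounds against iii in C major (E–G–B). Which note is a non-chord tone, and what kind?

The harmony at that moment is E minor triad (E, G, B); A4 is not a chord tone.
It is approached by step up from G4 and left by step up to B4.
Step in, step out in the same direction — a passing tone.

A4 is a passing tone.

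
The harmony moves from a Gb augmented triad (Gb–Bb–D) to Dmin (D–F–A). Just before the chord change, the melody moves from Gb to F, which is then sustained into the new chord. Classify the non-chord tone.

The harmony at that moment is Gb augmented triad (Gb, Bb, D); F is not a chord tone.
It is approached by step down from Gb and then sustained as the same pitch into the next harmony.
Arriving early and becoming a chord tone when the harmony changes — an anticipation.

F is an anticipation.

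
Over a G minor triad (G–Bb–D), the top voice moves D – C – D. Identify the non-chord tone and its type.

The harmony at that moment is G minor triad (G, Bb, D); C is not a chord tone.
It is approached by step down from D and left by step up to D.
Step away and step back to the same note — a neighbor tone (lower neighbor).

C is a neighbor tone.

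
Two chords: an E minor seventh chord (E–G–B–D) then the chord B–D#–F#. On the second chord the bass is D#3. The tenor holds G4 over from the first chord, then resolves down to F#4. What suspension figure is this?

4–3 suspension.

At the second chord the bass is D#3. The suspended G4 lies a fourth above the bass; after resolving down by step to F#4, the interval above the bass becomes a third.
Suspension figures are named by those two intervals: 4–3.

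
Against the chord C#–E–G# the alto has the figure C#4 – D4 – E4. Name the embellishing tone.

D4 is a passing tone.

The harmony at that moment is C# minor triad (C#, E, G#); D4 is not a chord tone.
It is approached by step up from C#4 and left by step up to E4.
Step in, step out in the same direction — a passing tone.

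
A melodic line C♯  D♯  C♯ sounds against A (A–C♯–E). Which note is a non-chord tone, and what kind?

D♯ is a neighbor tone.

The harmony at that moment is A major triad (A, C♯, E); D♯ is not a chord tone.
It is approached by step up from C♯ and left by step down to C♯.
Step away and step back to the same note — a neighbor tone (upper neighbor).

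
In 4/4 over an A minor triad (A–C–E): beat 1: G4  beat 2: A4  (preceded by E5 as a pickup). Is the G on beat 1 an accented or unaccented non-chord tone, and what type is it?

The harmony at that moment is A minor triad (A, C, E); G4 is not a chord tone.
It is approached by leap down from E5 and left by step up to A4.
Leap in, step out — an appoggiatura.
It falls on the downbeat, so it is accented.

Accented appoggiatura.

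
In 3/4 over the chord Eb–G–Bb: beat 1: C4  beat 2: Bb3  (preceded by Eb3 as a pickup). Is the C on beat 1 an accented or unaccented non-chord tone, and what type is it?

The harmony at that moment is Eb major triad (Eb, G, Bb); C4 is not a chord tone.
It is approached by leap up from Eb3 and left by step down to Bb3.
Leap in, step out — an appoggiatura.
It falls on the downbeat, so it is accented.

Accented appoggiatura.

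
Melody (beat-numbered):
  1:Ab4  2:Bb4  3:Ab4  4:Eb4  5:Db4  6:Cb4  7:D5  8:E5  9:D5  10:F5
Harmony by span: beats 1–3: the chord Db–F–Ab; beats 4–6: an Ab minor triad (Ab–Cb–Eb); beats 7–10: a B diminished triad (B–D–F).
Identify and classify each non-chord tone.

The harmony at that moment is Db major triad (Db, F, Ab); Bb4 is not a chord tone.
It is approached by step up from Ab4 and left by step down to Ab4.
Step away and step back to the same note — a neighbor tone (upper neighbor).
The harmony at that moment is Ab minor triad (Ab, Cb, Eb); Db4 is not a chord tone.
It is approached by step down from Eb4 and left by step down to Cb4.
Step in, step out in the same direction — a passing tone.
The harmony at that moment is B diminished triad (B, D, F); E5 is not a chord tone.
It is approached by step up from D5 and left by step down to D5.
Step away and step back to the same note — a neighbor tone (upper neighbor).

Bb4 (beat 2) — neighbor tone; Db4 (beat 5) — passing tone; E5 (beat 8) — neighbor tone.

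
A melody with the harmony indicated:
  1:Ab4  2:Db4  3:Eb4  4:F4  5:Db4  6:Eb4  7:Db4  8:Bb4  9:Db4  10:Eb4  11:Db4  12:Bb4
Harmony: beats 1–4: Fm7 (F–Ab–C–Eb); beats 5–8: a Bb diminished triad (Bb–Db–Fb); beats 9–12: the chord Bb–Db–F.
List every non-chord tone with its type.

Db4 (beat 2) — appoggiatura; Eb4 (beat 6) — neighbor tone; Eb4 (beat 10) — neighbor tone.

The harmony at that moment is F minor seventh chord (F, Ab, C, Eb); Db4 is not a chord tone.
It is approached by leap down from Ab4 and left by step up to Eb4.
Leap in, step out — an appoggiatura.
The harmony at that moment is Bb diminished triad (Bb, Db, Fb); Eb4 is not a chord tone.
It is approached by step up from Db4 and left by step down to Db4.
Step away and step back to the same note — a neighbor tone (upper neighbor).
The harmony at that moment is Bb minor triad (Bb, Db, F); Eb4 is not a chord tone.
It is approached by step up from Db4 and left by step down to Db4.
Step away and step back to the same note — a neighbor tone (upper neighbor).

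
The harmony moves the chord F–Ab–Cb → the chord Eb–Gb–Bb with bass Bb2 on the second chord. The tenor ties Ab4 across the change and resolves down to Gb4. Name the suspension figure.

At the second chord the bass is Bb2. The suspended Ab4 lies a seventh above the bass; after resolving down by step to Gb4, the interval above the bass becomes a sixth.
Suspension figures are named by those two intervals: 7–6.

7–6 suspension.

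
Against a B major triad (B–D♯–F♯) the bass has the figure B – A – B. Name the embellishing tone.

A is a neighbor tone.

The harmony at that moment is B major triad (B, D♯, F♯); A is not a chord tone.
It is approached by step down from B and left by step up to B.
Step away and step back to the same note — a neighbor tone (lower neighbor).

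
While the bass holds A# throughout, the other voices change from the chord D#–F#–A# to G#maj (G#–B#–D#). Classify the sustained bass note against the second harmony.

Pedal tone (pedal point).

The harmony at that moment is G# major triad (G#, B#, D#); A# is not a chord tone.
It is held over (the same pitch as the preceding A#) and then sustained as the same pitch into the next harmony.
Sustained through a change of harmony — a pedal tone.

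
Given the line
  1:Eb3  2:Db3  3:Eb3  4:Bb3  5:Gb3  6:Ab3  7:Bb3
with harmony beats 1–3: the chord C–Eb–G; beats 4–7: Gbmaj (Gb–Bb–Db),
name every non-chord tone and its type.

The harmony at that moment is C minor triad (C, Eb, G); Db3 is not a chord tone.
It is approached by step down from Eb3 and left by step up to Eb3.
Step away and step back to the same note — a neighbor tone (lower neighbor).
The harmony at that moment is Gb major triad (Gb, Bb, Db); Ab3 is not a chord tone.
It is approached by step up from Gb3 and left by step up to Bb3.
Step in, step out in the same direction — a passing tone.

Db3 (beat 2) — neighbor tone; Ab3 (beat 6) — passing tone.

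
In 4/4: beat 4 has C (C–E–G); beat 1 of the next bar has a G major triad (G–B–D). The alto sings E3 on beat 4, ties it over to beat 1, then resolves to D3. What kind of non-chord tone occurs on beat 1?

The harmony at that moment is G major triad (G, B, D); E3 is not a chord tone.
It is held over (the same pitch as the preceding E3) and left by step down to D3.
Held over from the previous chord and resolving down by step — a suspension.

Suspension.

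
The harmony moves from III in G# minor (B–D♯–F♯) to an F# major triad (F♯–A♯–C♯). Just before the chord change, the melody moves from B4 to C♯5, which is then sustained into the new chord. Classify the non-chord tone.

The harmony at that moment is B major triad (B, D♯, F♯); C♯5 is not a chord tone.
It is approached by step up from B4 and then sustained as the same pitch into the next harmony.
Arriving early and becoming a chord tone when the harmony changes — an anticipation.

C♯5 is an anticipation.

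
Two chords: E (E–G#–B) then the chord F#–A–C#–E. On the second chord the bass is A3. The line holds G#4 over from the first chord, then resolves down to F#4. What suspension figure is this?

At the second chord the bass is A3. The suspended G#4 lies a seventh above the bass; after resolving down by step to F#4, the interval above the bass becomes a sixth.
Suspension figures are named by those two intervals: 7–6.

7–6 suspension.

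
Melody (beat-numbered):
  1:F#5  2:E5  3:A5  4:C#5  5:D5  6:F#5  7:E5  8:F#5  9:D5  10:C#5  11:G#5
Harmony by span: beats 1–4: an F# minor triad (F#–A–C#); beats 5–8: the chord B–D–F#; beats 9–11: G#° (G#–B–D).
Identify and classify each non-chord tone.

E5 (beat 2) — escape tone; E5 (beat 7) — neighbor tone; C#5 (beat 10) — escape tone.

The harmony at that moment is F# minor triad (F#, A, C#); E5 is not a chord tone.
It is approached by step down from F#5 and left by leap up to A5.
Step in, leap out — an escape tone.
The harmony at that moment is B minor triad (B, D, F#); E5 is not a chord tone.
It is approached by step down from F#5 and left by step up to F#5.
Step away and step back to the same note — a neighbor tone (lower neighbor).
The harmony at that moment is G# diminished triad (G#, B, D); C#5 is not a chord tone.
It is approached by step down from D5 and left by leap up to G#5.
Step in, leap out — an escape tone.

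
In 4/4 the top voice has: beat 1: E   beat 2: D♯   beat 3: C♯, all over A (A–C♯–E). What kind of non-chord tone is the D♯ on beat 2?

Passing tone.

The harmony at that moment is A major triad (A, C♯, E); D♯ is not a chord tone.
It is approached by step down from E and left by step down to C♯.
Step in, step out in the same direction — a passing tone.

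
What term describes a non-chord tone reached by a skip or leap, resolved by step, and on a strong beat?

Appoggiatura.

Approach: by leap. Departure: by step. Metric position: strong.
Leap in, step out, in a metrically strong position — an appoggiatura. (It is the mirror image of the escape tone, which steps in and leaps out from a weak position.)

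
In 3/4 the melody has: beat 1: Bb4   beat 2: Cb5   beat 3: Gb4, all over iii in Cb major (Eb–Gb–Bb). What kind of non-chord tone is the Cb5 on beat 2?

Escape tone.

The harmony at that moment is Eb minor triad (Eb, Gb, Bb); Cb5 is not a chord tone.
It is approached by step up from Bb4 and left by leap down to Gb4.
Step in, leap out, on a weak beat — an escape tone.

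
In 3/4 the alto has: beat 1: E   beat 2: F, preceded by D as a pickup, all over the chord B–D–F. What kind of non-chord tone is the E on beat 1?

The harmony at that moment is B diminished triad (B, D, F); E is not a chord tone.
It is approached by step up from D and left by step up to F.
Step in, step out in the same direction — a passing tone.

Passing tone.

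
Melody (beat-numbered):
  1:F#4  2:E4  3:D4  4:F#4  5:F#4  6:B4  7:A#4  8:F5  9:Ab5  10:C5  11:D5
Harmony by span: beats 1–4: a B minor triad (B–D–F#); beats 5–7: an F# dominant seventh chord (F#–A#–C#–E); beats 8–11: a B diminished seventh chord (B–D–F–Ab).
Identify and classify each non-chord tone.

E4 (beat 2) — passing tone; B4 (beat 6) — appoggiatura; C5 (beat 10) — appoggiatura.

The harmony at that moment is B minor triad (B, D, F#); E4 is not a chord tone.
It is approached by step down from F#4 and left by step down to D4.
Step in, step out in the same direction — a passing tone.
The harmony at that moment is F# dominant seventh chord (F#, A#, C#, E); B4 is not a chord tone.
It is approached by leap up from F#4 and left by step down to A#4.
Leap in, step out — an appoggiatura.
The harmony at that moment is B diminished seventh chord (B, D, F, Ab); C5 is not a chord tone.
It is approached by leap down from Ab5 and left by step up to D5.
Leap in, step out — an appoggiatura.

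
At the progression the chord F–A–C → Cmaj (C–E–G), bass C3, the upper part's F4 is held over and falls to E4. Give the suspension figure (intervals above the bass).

4–3 suspension.

At the second chord the bass is C3. The suspended F4 lies a fourth above the bass; after resolving down by step to E4, the interval above the bass becomes a third.
Suspension figures are named by those two intervals: 4–3.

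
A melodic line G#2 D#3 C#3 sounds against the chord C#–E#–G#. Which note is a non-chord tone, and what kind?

The harmony at that moment is C# major triad (C#, E#, G#); D#3 is not a chord tone.
It is approached by leap up from G#2 and left by step down to C#3.
Leap in, step out — an appoggiatura.

D#3 is an appoggiatura.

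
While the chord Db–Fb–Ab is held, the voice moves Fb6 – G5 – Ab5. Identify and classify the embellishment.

The harmony at that moment is Db minor triad (Db, Fb, Ab); G5 is not a chord tone.
It is approached by leap down from Fb6 and left by step up to Ab5.
Leap in, step out — an appoggiatura.

G5 is an appoggiatura.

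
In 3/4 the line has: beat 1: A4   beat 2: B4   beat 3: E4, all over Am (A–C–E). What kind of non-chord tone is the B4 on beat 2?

The harmony at that moment is A minor triad (A, C, E); B4 is not a chord tone.
It is approached by step up from A4 and left by leap down to E4.
Step in, leap out, on a weak beat — an escape tone.

Escape tone.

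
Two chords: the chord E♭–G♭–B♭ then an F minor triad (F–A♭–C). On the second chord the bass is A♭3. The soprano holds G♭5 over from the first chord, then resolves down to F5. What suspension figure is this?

At the second chord the bass is A♭3. The suspended G♭5 lies a seventh above the bass; after resolving down by step to F5, the interval above the bass becomes a sixth.
Suspension figures are named by those two intervals: 7–6.

7–6 suspension.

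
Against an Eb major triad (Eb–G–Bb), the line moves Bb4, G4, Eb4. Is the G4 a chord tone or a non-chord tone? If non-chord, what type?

Chord tone (the third of Eb major triad).

Eb major triad contains Eb, G, Bb; G is the third, so it is a chord tone.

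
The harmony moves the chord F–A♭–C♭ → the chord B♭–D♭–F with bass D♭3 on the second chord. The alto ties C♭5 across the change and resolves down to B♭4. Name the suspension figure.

7–6 suspension.

At the second chord the bass is D♭3. The suspended C♭5 lies a seventh above the bass; after resolving down by step to B♭4, the interval above the bass becomes a sixth.
Suspension figures are named by those two intervals: 7–6.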